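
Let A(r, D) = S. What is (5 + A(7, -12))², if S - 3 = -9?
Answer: 1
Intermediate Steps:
S = -6 (S = 3 - 9 = -6)
A(r, D) = -6
(5 + A(7, -12))² = (5 - 6)² = (-1)² = 1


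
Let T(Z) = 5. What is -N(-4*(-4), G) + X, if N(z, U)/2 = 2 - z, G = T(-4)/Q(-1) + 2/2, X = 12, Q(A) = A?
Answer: 40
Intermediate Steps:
G = -4 (G = 5/(-1) + 2/2 = 5*(-1) + 2*(½) = -5 + 1 = -4)
N(z, U) = 4 - 2*z (N(z, U) = 2*(2 - z) = 4 - 2*z)
-N(-4*(-4), G) + X = -(4 - (-8)*(-4)) + 12 = -(4 - 2*16) + 12 = -(4 - 32) + 12 = -1*(-28) + 12 = 28 + 12 = 40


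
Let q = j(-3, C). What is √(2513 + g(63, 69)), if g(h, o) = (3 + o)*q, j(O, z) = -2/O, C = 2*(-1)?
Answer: √2561 ≈ 50.606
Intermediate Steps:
C = -2
q = ⅔ (q = -2/(-3) = -2*(-⅓) = ⅔ ≈ 0.66667)
g(h, o) = 2 + 2*o/3 (g(h, o) = (3 + o)*(⅔) = 2 + 2*o/3)
√(2513 + g(63, 69)) = √(2513 + (2 + (⅔)*69)) = √(2513 + (2 + 46)) = √(2513 + 48) = √2561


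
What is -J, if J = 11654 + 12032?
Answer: -23686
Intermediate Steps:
J = 23686
-J = -1*23686 = -23686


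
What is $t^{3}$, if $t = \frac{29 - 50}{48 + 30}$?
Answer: $- \frac{343}{17576} \approx -0.019515$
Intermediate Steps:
$t = - \frac{7}{26}$ ($t = - \frac{21}{78} = \left(-21\right) \frac{1}{78} = - \frac{7}{26} \approx -0.26923$)
$t^{3} = \left(- \frac{7}{26}\right)^{3} = - \frac{343}{17576}$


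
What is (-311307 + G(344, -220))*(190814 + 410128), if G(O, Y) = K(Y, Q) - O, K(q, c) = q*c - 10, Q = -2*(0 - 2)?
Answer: -187819013622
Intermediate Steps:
Q = 4 (Q = -2*(-2) = 4)
K(q, c) = -10 + c*q (K(q, c) = c*q - 10 = -10 + c*q)
G(O, Y) = -10 - O + 4*Y (G(O, Y) = (-10 + 4*Y) - O = -10 - O + 4*Y)
(-311307 + G(344, -220))*(190814 + 410128) = (-311307 + (-10 - 1*344 + 4*(-220)))*(190814 + 410128) = (-311307 + (-10 - 344 - 880))*600942 = (-311307 - 1234)*600942 = -312541*600942 = -187819013622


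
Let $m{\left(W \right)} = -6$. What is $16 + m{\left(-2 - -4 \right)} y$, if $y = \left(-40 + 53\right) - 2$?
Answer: $-50$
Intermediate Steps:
$y = 11$ ($y = 13 - 2 = 11$)
$16 + m{\left(-2 - -4 \right)} y = 16 - 66 = -50$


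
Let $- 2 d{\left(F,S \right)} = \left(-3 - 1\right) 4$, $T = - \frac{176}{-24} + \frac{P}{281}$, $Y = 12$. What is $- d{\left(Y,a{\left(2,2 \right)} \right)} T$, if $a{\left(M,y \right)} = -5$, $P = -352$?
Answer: $- \frac{41008}{843} \approx -48.645$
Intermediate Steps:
$T = \frac{5126}{843}$ ($T = - \frac{176}{-24} - \frac{352}{281} = \left(-176\right) \left(- \frac{1}{24}\right) - \frac{352}{281} = \frac{22}{3} - \frac{352}{281} = \frac{5126}{843} \approx 6.0807$)
$d{\left(F,S \right)} = 8$ ($d{\left(F,S \right)} = - \frac{\left(-3 - 1\right) 4}{2} = - \frac{\left(-4\right) 4}{2} = \left(- \frac{1}{2}\right) \left(-16\right) = 8$)
$- d{\left(Y,a{\left(2,2 \right)} \right)} T = - \frac{8 \cdot 5126}{843} = \left(-1\right) \frac{41008}{843} = - \frac{41008}{843}$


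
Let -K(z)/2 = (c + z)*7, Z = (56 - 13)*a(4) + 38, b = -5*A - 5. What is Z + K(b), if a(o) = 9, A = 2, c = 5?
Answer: 565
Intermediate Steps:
b = -15 (b = -5*2 - 5 = -10 - 5 = -15)
Z = 425 (Z = (56 - 13)*9 + 38 = 43*9 + 38 = 387 + 38 = 425)
K(z) = -70 - 14*z (K(z) = -2*(5 + z)*7 = -2*(35 + 7*z) = -70 - 14*z)
Z + K(b) = 425 + (-70 - 14*(-15)) = 425 + (-70 + 210) = 425 + 140 = 565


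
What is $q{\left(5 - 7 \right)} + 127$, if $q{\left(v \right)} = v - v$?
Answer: $127$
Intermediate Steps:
$q{\left(v \right)} = 0$
$q{\left(5 - 7 \right)} + 127 = 0 + 127 = 127$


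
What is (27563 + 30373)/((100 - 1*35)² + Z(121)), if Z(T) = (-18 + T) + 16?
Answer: 2414/181 ≈ 13.337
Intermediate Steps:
Z(T) = -2 + T
(27563 + 30373)/((100 - 1*35)² + Z(121)) = (27563 + 30373)/((100 - 1*35)² + (-2 + 121)) = 57936/((100 - 35)² + 119) = 57936/(65² + 119) = 57936/(4225 + 119) = 57936/4344 = 57936*(1/4344) = 2414/181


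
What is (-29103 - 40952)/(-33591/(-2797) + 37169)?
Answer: -195943835/103995284 ≈ -1.8842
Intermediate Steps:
(-29103 - 40952)/(-33591/(-2797) + 37169) = -70055/(-33591*(-1/2797) + 37169) = -70055/(33591/2797 + 37169) = -70055/103995284/2797 = -70055*2797/103995284 = -195943835/103995284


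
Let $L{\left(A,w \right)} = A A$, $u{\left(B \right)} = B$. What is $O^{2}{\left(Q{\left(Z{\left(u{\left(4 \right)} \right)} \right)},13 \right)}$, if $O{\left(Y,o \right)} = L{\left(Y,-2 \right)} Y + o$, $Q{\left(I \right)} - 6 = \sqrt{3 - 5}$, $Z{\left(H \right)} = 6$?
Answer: $14777 + 40916 i \sqrt{2} \approx 14777.0 + 57864.0 i$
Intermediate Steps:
$L{\left(A,w \right)} = A^{2}$
$Q{\left(I \right)} = 6 + i \sqrt{2}$ ($Q{\left(I \right)} = 6 + \sqrt{3 - 5} = 6 + \sqrt{-2} = 6 + i \sqrt{2}$)
$O{\left(Y,o \right)} = o + Y^{3}$ ($O{\left(Y,o \right)} = Y^{2} Y + o = Y^{3} + o = o + Y^{3}$)
$O^{2}{\left(Q{\left(Z{\left(u{\left(4 \right)} \right)} \right)},13 \right)} = \left(13 + \left(6 + i \sqrt{2}\right)^{3}\right)^{2}$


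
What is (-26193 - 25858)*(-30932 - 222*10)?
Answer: 1725594752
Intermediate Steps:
(-26193 - 25858)*(-30932 - 222*10) = -52051*(-30932 - 2220) = -52051*(-33152) = 1725594752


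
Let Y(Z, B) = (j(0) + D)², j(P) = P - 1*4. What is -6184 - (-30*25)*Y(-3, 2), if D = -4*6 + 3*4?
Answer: 185816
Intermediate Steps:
j(P) = -4 + P (j(P) = P - 4 = -4 + P)
D = -12 (D = -24 + 12 = -12)
Y(Z, B) = 256 (Y(Z, B) = ((-4 + 0) - 12)² = (-4 - 12)² = (-16)² = 256)
-6184 - (-30*25)*Y(-3, 2) = -6184 - (-30*25)*256 = -6184 - (-750)*256 = -6184 - 1*(-192000) = -6184 + 192000 = 185816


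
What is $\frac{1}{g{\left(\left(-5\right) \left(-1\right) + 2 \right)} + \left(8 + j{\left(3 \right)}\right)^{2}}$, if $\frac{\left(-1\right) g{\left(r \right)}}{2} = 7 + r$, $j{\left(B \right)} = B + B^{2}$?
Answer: $\frac{1}{372} \approx 0.0026882$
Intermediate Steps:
$g{\left(r \right)} = -14 - 2 r$ ($g{\left(r \right)} = - 2 \left(7 + r\right) = -14 - 2 r$)
$\frac{1}{g{\left(\left(-5\right) \left(-1\right) + 2 \right)} + \left(8 + j{\left(3 \right)}\right)^{2}} = \frac{1}{\left(-14 - 2 \left(\left(-5\right) \left(-1\right) + 2\right)\right) + \left(8 + 3 \left(1 + 3\right)\right)^{2}} = \frac{1}{\left(-14 - 2 \left(5 + 2\right)\right) + \left(8 + 3 \cdot 4\right)^{2}} = \frac{1}{\left(-14 - 14\right) + \left(8 + 12\right)^{2}} = \frac{1}{\left(-14 - 14\right) + 20^{2}} = \frac{1}{-28 + 400} = \frac{1}{372}$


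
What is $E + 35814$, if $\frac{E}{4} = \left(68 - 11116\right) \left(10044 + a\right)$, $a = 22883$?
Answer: $-1455074170$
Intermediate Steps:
$E = -1455109984$ ($E = 4 \left(68 - 11116\right) \left(10044 + 22883\right) = 4 \left(\left(-11048\right) 32927\right) = 4 \left(-363777496\right) = -1455109984$)
$E + 35814 = -1455109984 + 35814 = -1455074170$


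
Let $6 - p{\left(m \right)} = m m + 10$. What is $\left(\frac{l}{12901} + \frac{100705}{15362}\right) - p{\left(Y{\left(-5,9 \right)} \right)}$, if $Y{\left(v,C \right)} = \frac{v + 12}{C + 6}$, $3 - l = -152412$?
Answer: $\frac{1007211466613}{44591661450} \approx 22.587$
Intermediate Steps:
$l = 152415$ ($l = 3 - -152412 = 3 + 152412 = 152415$)
$Y{\left(v,C \right)} = \frac{12 + v}{6 + C}$
$p{\left(m \right)} = -4 - m^{2}$ ($p{\left(m \right)} = 6 - \left(m m + 10\right) = 6 - \left(m^{2} + 10\right) = 6 - \left(10 + m^{2}\right) = -4 - m^{2}$)
$\left(\frac{l}{12901} + \frac{100705}{15362}\right) - p{\left(Y{\left(-5,9 \right)} \right)} = \left(\frac{152415}{12901} + \frac{100705}{15362}\right) - \left(-4 - \left(\frac{12 - 5}{6 + 9}\right)^{2}\right) = \left(152415 \cdot \frac{1}{12901} + 100705 \cdot \frac{1}{15362}\right) - \left(-4 - \left(\frac{1}{15} \cdot 7\right)^{2}\right) = \left(\frac{152415}{12901} + \frac{100705}{15362}\right) - \left(-4 - \left(\frac{1}{15} \cdot 7\right)^{2}\right) = \frac{3640594435}{198185162} - \left(-4 - \left(\frac{7}{15}\right)^{2}\right) = \frac{3640594435}{198185162} - \left(-4 - \frac{49}{225}\right) = \frac{3640594435}{198185162} - - \frac{949}{225} = \frac{3640594435}{198185162} + \frac{949}{225} = \frac{1007211466613}{44591661450}$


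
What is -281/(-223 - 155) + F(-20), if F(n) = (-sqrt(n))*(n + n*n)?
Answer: 281/378 - 760*I*sqrt(5) ≈ 0.74339 - 1699.4*I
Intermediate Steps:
F(n) = -sqrt(n)*(n + n**2) (F(n) = (-sqrt(n))*(n + n**2) = -sqrt(n)*(n + n**2))
-281/(-223 - 155) + F(-20) = -281/(-223 - 155) + (-20)**(3/2)*(-1 - 1*(-20)) = -281/(-378) + (-40*I*sqrt(5))*(-1 + 20) = -1/378*(-281) - 40*I*sqrt(5)*19 = 281/378 - 760*I*sqrt(5)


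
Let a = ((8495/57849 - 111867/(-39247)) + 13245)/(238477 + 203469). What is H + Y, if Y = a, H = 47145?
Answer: 47305043373660245093/1003394067142038 ≈ 47145.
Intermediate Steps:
a = 30078248863583/1003394067142038 (a = ((8495*(1/57849) - 111867*(-1/39247)) + 13245)/441946 = ((8495/57849 + 111867/39247) + 13245)*(1/441946) = (6804797348/2270399703 + 13245)*(1/441946) = (30078248863583/2270399703)*(1/441946) = 30078248863583/1003394067142038 ≈ 0.029977)
Y = 30078248863583/1003394067142038 ≈ 0.029977
H + Y = 47145 + 30078248863583/1003394067142038 = 47305043373660245093/1003394067142038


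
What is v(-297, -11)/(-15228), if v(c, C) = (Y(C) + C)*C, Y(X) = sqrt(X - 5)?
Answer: -121/15228 + 11*I/3807 ≈ -0.0079459 + 0.0028894*I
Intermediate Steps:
Y(X) = sqrt(-5 + X)
v(c, C) = C*(C + sqrt(-5 + C)) (v(c, C) = (sqrt(-5 + C) + C)*C = (C + sqrt(-5 + C))*C = C*(C + sqrt(-5 + C)))
v(-297, -11)/(-15228) = -11*(-11 + sqrt(-5 - 11))/(-15228) = -11*(-11 + sqrt(-16))*(-1/15228) = -11*(-11 + 4*I)*(-1/15228) = (121 - 44*I)*(-1/15228) = -121/15228 + 11*I/3807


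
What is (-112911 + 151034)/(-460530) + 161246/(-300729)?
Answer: -28574437349/46164908790 ≈ -0.61896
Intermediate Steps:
(-112911 + 151034)/(-460530) + 161246/(-300729) = 38123*(-1/460530) + 161246*(-1/300729) = -38123/460530 - 161246/300729 = -28574437349/46164908790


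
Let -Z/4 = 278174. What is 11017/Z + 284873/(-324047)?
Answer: -320547073407/360565800712 ≈ -0.88901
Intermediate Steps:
Z = -1112696 (Z = -4*278174 = -1112696)
11017/Z + 284873/(-324047) = 11017/(-1112696) + 284873/(-324047) = 11017*(-1/1112696) + 284873*(-1/324047) = -11017/1112696 - 284873/324047 = -320547073407/360565800712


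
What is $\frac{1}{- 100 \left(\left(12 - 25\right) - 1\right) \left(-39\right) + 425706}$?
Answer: $\frac{1}{371106} \approx 2.6946 \cdot 10^{-6}$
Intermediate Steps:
$\frac{1}{- 100 \left(\left(12 - 25\right) - 1\right) \left(-39\right) + 425706} = \frac{1}{- 100 \left(-13 - 1\right) \left(-39\right) + 425706} = \frac{1}{\left(-100\right) \left(-14\right) \left(-39\right) + 425706} = \frac{1}{1400 \left(-39\right) + 425706} = \frac{1}{-54600 + 425706} = \frac{1}{371106}$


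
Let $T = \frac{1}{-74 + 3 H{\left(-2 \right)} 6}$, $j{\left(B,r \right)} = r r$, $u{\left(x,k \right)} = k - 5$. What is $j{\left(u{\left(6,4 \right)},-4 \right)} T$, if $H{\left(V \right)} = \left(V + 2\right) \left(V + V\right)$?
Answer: $- \frac{8}{37} \approx -0.21622$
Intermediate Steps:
$H{\left(V \right)} = 2 V \left(2 + V\right)$ ($H{\left(V \right)} = \left(2 + V\right) 2 V = 2 V \left(2 + V\right)$)
$u{\left(x,k \right)} = -5 + k$ ($u{\left(x,k \right)} = k - 5 = -5 + k$)
$j{\left(B,r \right)} = r^{2}$
$T = - \frac{1}{74}$ ($T = \frac{1}{-74 + 3 \cdot 2 \left(-2\right) \left(2 - 2\right) 6} = \frac{1}{-74 + 3 \cdot 2 \left(-2\right) 0 \cdot 6} = \frac{1}{-74 + 3 \cdot 0 \cdot 6} = \frac{1}{-74 + 0 \cdot 6} = \frac{1}{-74 + 0} = \frac{1}{-74} = - \frac{1}{74} \approx -0.013514$)
$j{\left(u{\left(6,4 \right)},-4 \right)} T = \left(-4\right)^{2} \left(- \frac{1}{74}\right) = 16 \left(- \frac{1}{74}\right) = - \frac{8}{37}$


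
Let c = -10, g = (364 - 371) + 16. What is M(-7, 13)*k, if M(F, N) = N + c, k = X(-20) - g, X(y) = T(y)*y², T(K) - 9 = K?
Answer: -13227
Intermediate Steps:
T(K) = 9 + K
g = 9 (g = -7 + 16 = 9)
X(y) = y²*(9 + y) (X(y) = (9 + y)*y² = y²*(9 + y))
k = -4409 (k = (-20)²*(9 - 20) - 1*9 = 400*(-11) - 9 = -4400 - 9 = -4409)
M(F, N) = -10 + N (M(F, N) = N - 10 = -10 + N)
M(-7, 13)*k = (-10 + 13)*(-4409) = 3*(-4409) = -13227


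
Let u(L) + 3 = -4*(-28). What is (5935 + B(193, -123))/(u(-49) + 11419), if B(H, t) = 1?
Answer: 742/1441 ≈ 0.51492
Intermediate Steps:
u(L) = 109 (u(L) = -3 - 4*(-28) = -3 + 112 = 109)
(5935 + B(193, -123))/(u(-49) + 11419) = (5935 + 1)/(109 + 11419) = 5936/11528 = 5936*(1/11528) = 742/1441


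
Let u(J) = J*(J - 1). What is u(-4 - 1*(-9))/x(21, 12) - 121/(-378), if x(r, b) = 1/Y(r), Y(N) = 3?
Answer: 22801/378 ≈ 60.320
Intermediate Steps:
x(r, b) = ⅓ (x(r, b) = 1/3 = ⅓)
u(J) = J*(-1 + J)
u(-4 - 1*(-9))/x(21, 12) - 121/(-378) = ((-4 - 1*(-9))*(-1 + (-4 - 1*(-9))))/(⅓) - 121/(-378) = ((-4 + 9)*(-1 + (-4 + 9)))*3 - 121*(-1/378) = (5*(-1 + 5))*3 + 121/378 = (5*4)*3 + 121/378 = 20*3 + 121/378 = 60 + 121/378 = 22801/378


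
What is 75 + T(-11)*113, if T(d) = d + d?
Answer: -2411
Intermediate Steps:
T(d) = 2*d
75 + T(-11)*113 = 75 + (2*(-11))*113 = 75 - 22*113 = 75 - 2486 = -2411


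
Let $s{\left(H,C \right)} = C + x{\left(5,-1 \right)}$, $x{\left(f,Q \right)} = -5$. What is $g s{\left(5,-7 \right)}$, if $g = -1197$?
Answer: $14364$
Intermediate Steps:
$s{\left(H,C \right)} = -5 + C$ ($s{\left(H,C \right)} = C - 5 = -5 + C$)
$g s{\left(5,-7 \right)} = - 1197 \left(-5 - 7\right) = \left(-1197\right) \left(-12\right) = 14364$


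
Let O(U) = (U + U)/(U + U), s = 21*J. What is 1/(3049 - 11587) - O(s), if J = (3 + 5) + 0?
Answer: -8539/8538 ≈ -1.0001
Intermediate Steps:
J = 8 (J = 8 + 0 = 8)
s = 168 (s = 21*8 = 168)
O(U) = 1 (O(U) = (2*U)/((2*U)) = (2*U)*(1/(2*U)) = 1)
1/(3049 - 11587) - O(s) = 1/(3049 - 11587) - 1*1 = 1/(-8538) - 1 = -1/8538 - 1 = -8539/8538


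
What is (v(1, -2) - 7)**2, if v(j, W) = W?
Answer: 81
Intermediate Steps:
(v(1, -2) - 7)**2 = (-2 - 7)**2 = (-9)**2 = 81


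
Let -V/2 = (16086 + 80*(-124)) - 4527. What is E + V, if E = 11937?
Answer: 8659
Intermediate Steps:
V = -3278 (V = -2*((16086 + 80*(-124)) - 4527) = -2*((16086 - 9920) - 4527) = -2*(6166 - 4527) = -2*1639 = -3278)
E + V = 11937 - 3278 = 8659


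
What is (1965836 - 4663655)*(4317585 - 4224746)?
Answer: -250462818141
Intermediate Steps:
(1965836 - 4663655)*(4317585 - 4224746) = -2697819*92839 = -250462818141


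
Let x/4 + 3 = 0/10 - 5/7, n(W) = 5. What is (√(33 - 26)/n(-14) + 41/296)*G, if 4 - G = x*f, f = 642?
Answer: 684659/518 + 66796*√7/35 ≈ 6371.0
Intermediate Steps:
x = -104/7 (x = -12 + 4*(0/10 - 5/7) = -12 + 4*(0*(⅒) - 5*⅐) = -12 + 4*(0 - 5/7) = -12 + 4*(-5/7) = -12 - 20/7 = -104/7 ≈ -14.857)
G = 66796/7 (G = 4 - (-104)*642/7 = 4 - 1*(-66768/7) = 4 + 66768/7 = 66796/7 ≈ 9542.3)
(√(33 - 26)/n(-14) + 41/296)*G = (√(33 - 26)/5 + 41/296)*(66796/7) = (√7*(⅕) + 41*(1/296))*(66796/7) = (√7/5 + 41/296)*(66796/7) = (41/296 + √7/5)*(66796/7) = 684659/518 + 66796*√7/35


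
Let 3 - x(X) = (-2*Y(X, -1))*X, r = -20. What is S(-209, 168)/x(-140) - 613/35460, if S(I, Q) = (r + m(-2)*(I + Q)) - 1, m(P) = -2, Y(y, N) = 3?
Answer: -297349/3297780 ≈ -0.090166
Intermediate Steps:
x(X) = 3 + 6*X (x(X) = 3 - (-2*3)*X = 3 - (-6)*X = 3 + 6*X)
S(I, Q) = -21 - 2*I - 2*Q (S(I, Q) = (-20 - 2*(I + Q)) - 1 = (-20 + (-2*I - 2*Q)) - 1 = (-20 - 2*I - 2*Q) - 1 = -21 - 2*I - 2*Q)
S(-209, 168)/x(-140) - 613/35460 = (-21 - 2*(-209) - 2*168)/(3 + 6*(-140)) - 613/35460 = (-21 + 418 - 336)/(3 - 840) - 613*1/35460 = 61/(-837) - 613/35460 = 61*(-1/837) - 613/35460 = -61/837 - 613/35460 = -297349/3297780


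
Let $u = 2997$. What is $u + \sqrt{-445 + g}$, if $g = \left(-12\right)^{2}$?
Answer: $2997 + i \sqrt{301} \approx 2997.0 + 17.349 i$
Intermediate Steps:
$g = 144$
$u + \sqrt{-445 + g} = 2997 + \sqrt{-445 + 144} = 2997 + \sqrt{-301} = 2997 + i \sqrt{301}$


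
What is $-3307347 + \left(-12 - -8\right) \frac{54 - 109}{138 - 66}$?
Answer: $- \frac{59532191}{18} \approx -3.3073 \cdot 10^{6}$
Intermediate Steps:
$-3307347 + \left(-12 - -8\right) \frac{54 - 109}{138 - 66} = -3307347 + \left(-12 + 8\right) \left(- \frac{55}{72}\right) = -3307347 - 4 \left(\left(-55\right) \frac{1}{72}\right) = -3307347 - - \frac{55}{18} = -3307347 + \frac{55}{18} = - \frac{59532191}{18}$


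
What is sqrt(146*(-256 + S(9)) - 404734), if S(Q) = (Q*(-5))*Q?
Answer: 2*I*sqrt(125310) ≈ 707.98*I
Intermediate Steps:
S(Q) = -5*Q**2 (S(Q) = (-5*Q)*Q = -5*Q**2)
sqrt(146*(-256 + S(9)) - 404734) = sqrt(146*(-256 - 5*9**2) - 404734) = sqrt(146*(-256 - 5*81) - 404734) = sqrt(146*(-256 - 405) - 404734) = sqrt(146*(-661) - 404734) = sqrt(-96506 - 404734) = sqrt(-501240) = 2*I*sqrt(125310)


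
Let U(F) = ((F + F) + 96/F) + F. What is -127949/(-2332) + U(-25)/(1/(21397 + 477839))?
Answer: -2294671173067/58300 ≈ -3.9360e+7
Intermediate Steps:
U(F) = 3*F + 96/F (U(F) = (2*F + 96/F) + F = 3*F + 96/F)
-127949/(-2332) + U(-25)/(1/(21397 + 477839)) = -127949/(-2332) + (3*(-25) + 96/(-25))/(1/(21397 + 477839)) = -127949*(-1/2332) + (-75 + 96*(-1/25))/(1/499236) = 127949/2332 + (-75 - 96/25)/(1/499236) = 127949/2332 - 1971/25*499236 = 127949/2332 - 983994156/25 = -2294671173067/58300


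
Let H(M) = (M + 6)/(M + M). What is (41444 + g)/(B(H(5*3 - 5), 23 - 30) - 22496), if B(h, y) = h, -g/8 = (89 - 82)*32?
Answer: -49565/28119 ≈ -1.7627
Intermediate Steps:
g = -1792 (g = -8*(89 - 82)*32 = -56*32 = -8*224 = -1792)
H(M) = (6 + M)/(2*M) (H(M) = (6 + M)/((2*M)) = (6 + M)*(1/(2*M)) = (6 + M)/(2*M))
(41444 + g)/(B(H(5*3 - 5), 23 - 30) - 22496) = (41444 - 1792)/((6 + (5*3 - 5))/(2*(5*3 - 5)) - 22496) = 39652/((6 + (15 - 5))/(2*(15 - 5)) - 22496) = 39652/((1/2)*(6 + 10)/10 - 22496) = 39652/((1/2)*(1/10)*16 - 22496) = 39652/(4/5 - 22496) = 39652/(-112476/5) = 39652*(-5/112476) = -49565/28119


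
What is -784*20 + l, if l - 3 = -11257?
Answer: -26934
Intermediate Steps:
l = -11254 (l = 3 - 11257 = -11254)
-784*20 + l = -784*20 - 11254 = -15680 - 11254 = -26934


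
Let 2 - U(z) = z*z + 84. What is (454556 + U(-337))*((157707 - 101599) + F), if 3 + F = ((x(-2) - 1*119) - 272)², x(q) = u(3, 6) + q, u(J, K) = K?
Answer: 70183475970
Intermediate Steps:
x(q) = 6 + q
U(z) = -82 - z² (U(z) = 2 - (z*z + 84) = 2 - (z² + 84) = 2 - (84 + z²) = 2 + (-84 - z²) = -82 - z²)
F = 149766 (F = -3 + (((6 - 2) - 1*119) - 272)² = -3 + ((4 - 119) - 272)² = -3 + (-115 - 272)² = -3 + (-387)² = -3 + 149769 = 149766)
(454556 + U(-337))*((157707 - 101599) + F) = (454556 + (-82 - 1*(-337)²))*((157707 - 101599) + 149766) = (454556 + (-82 - 1*113569))*(56108 + 149766) = (454556 + (-82 - 113569))*205874 = (454556 - 113651)*205874 = 340905*205874 = 70183475970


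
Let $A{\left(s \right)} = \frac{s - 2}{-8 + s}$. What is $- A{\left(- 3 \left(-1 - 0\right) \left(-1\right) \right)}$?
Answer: $- \frac{5}{11} \approx -0.45455$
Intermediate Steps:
$A{\left(s \right)} = \frac{-2 + s}{-8 + s}$
$- A{\left(- 3 \left(-1 - 0\right) \left(-1\right) \right)} = - \frac{-2 + - 3 \left(-1 - 0\right) \left(-1\right)}{-8 + - 3 \left(-1 - 0\right) \left(-1\right)} = - \frac{-2 + - 3 \left(-1 + 0\right) \left(-1\right)}{-8 + - 3 \left(-1 + 0\right) \left(-1\right)} = - \frac{-2 + \left(-3\right) \left(-1\right) \left(-1\right)}{-8 + \left(-3\right) \left(-1\right) \left(-1\right)} = - \frac{-2 + 3 \left(-1\right)}{-8 + 3 \left(-1\right)} = - \frac{-2 - 3}{-8 - 3} = - \frac{-5}{-11} = - \frac{\left(-1\right) \left(-5\right)}{11} = \left(-1\right) \frac{5}{11} = - \frac{5}{11}$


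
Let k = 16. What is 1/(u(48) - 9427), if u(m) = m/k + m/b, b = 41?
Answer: -41/386336 ≈ -0.00010613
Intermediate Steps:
u(m) = 57*m/656 (u(m) = m/16 + m/41 = 57*m/656)
1/(u(48) - 9427) = 1/((57/656)*48 - 9427) = 1/(171/41 - 9427) = 1/(-386336/41) = -41/386336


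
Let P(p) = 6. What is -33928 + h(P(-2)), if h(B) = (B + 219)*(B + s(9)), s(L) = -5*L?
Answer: -42703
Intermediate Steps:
h(B) = (-45 + B)*(219 + B) (h(B) = (B + 219)*(B - 5*9) = (219 + B)*(B - 45) = (219 + B)*(-45 + B) = (-45 + B)*(219 + B))
-33928 + h(P(-2)) = -33928 + (-9855 + 6² + 174*6) = -33928 + (-9855 + 36 + 1044) = -33928 - 8775 = -42703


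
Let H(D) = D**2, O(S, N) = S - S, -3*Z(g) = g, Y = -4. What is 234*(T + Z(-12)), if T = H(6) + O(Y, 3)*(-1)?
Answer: 9360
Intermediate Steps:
Z(g) = -g/3
O(S, N) = 0
T = 36 (T = 6**2 + 0*(-1) = 36 + 0 = 36)
234*(T + Z(-12)) = 234*(36 - 1/3*(-12)) = 234*(36 + 4) = 234*40 = 9360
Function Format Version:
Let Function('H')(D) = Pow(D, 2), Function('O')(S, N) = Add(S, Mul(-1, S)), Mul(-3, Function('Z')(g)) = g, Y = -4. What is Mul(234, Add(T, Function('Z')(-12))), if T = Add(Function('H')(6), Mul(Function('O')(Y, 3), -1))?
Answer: 9360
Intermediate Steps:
Function('Z')(g) = Mul(Rational(-1, 3), g)
Function('O')(S, N) = 0
T = 36 (T = Add(Pow(6, 2), Mul(0, -1)) = Add(36, 0) = 36)
Mul(234, Add(T, Function('Z')(-12))) = Mul(234, Add(36, Mul(Rational(-1, 3), -12))) = Mul(234, Add(36, 4)) = Mul(234, 40) = 9360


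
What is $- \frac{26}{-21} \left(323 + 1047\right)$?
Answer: $\frac{35620}{21} \approx 1696.2$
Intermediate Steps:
$- \frac{26}{-21} \left(323 + 1047\right) = \left(-26\right) \left(- \frac{1}{21}\right) 1370 = \frac{26}{21} \cdot 1370 = \frac{35620}{21}$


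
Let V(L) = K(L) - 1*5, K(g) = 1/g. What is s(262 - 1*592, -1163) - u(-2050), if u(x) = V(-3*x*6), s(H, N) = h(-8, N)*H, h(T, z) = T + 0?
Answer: 97600499/36900 ≈ 2645.0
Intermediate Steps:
h(T, z) = T
s(H, N) = -8*H
V(L) = -5 + 1/L (V(L) = 1/L - 1*5 = 1/L - 5 = -5 + 1/L)
u(x) = -5 - 1/(18*x) (u(x) = -5 + 1/(-3*x*6) = -5 + 1/(-18*x) = -5 - 1/(18*x))
s(262 - 1*592, -1163) - u(-2050) = -8*(262 - 1*592) - (-5 - 1/18/(-2050)) = -8*(262 - 592) - (-5 - 1/18*(-1/2050)) = -8*(-330) - (-5 + 1/36900) = 2640 - 1*(-184499/36900) = 2640 + 184499/36900 = 97600499/36900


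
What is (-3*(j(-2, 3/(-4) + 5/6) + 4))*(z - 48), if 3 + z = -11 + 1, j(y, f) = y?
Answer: 366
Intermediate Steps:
z = -13 (z = -3 + (-11 + 1) = -3 - 10 = -13)
(-3*(j(-2, 3/(-4) + 5/6) + 4))*(z - 48) = (-3*(-2 + 4))*(-13 - 48) = -3*2*(-61) = -6*(-61) = 366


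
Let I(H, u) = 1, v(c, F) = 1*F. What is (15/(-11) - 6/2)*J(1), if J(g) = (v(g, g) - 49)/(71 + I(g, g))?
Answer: 32/11 ≈ 2.9091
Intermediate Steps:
v(c, F) = F
J(g) = -49/72 + g/72 (J(g) = (g - 49)/(71 + 1) = (-49 + g)/72 = (-49 + g)*(1/72) = -49/72 + g/72)
(15/(-11) - 6/2)*J(1) = (15/(-11) - 6/2)*(-49/72 + (1/72)*1) = (15*(-1/11) - 6*½)*(-49/72 + 1/72) = (-15/11 - 3)*(-⅔) = -48/11*(-⅔) = 32/11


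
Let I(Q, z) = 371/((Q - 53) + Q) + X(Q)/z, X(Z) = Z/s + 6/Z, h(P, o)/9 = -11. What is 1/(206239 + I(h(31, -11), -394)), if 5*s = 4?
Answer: 13054008/2692230363037 ≈ 4.8488e-6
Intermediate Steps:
s = 4/5 (s = (1/5)*4 = 4/5 ≈ 0.80000)
h(P, o) = -99 (h(P, o) = 9*(-11) = -99)
X(Z) = 6/Z + 5*Z/4 (X(Z) = Z/(4/5) + 6/Z = Z*(5/4) + 6/Z = 5*Z/4 + 6/Z = 6/Z + 5*Z/4)
I(Q, z) = 371/(-53 + 2*Q) + (6/Q + 5*Q/4)/z (I(Q, z) = 371/((Q - 53) + Q) + (6/Q + 5*Q/4)/z = 371/((-53 + Q) + Q) + (6/Q + 5*Q/4)/z = 371/(-53 + 2*Q) + (6/Q + 5*Q/4)/z)
1/(206239 + I(h(31, -11), -394)) = 1/(206239 + (1/4)*(-1272 - 265*(-99)**2 + 2*(-99)*(24 + 5*(-99)**2 + 742*(-394)))/(-99*(-394)*(-53 + 2*(-99)))) = 1/(206239 + (1/4)*(-1/99)*(-1/394)*(-1272 - 265*9801 + 2*(-99)*(24 + 5*9801 - 292348))/(-53 - 198)) = 1/(206239 + (1/4)*(-1/99)*(-1/394)*(-1272 - 2597265 + 2*(-99)*(24 + 49005 - 292348))/(-251)) = 1/(206239 + (1/4)*(-1/99)*(-1/394)*(-1/251)*(-1272 - 2597265 + 2*(-99)*(-243319))) = 1/(206239 + (1/4)*(-1/99)*(-1/394)*(-1/251)*(-1272 - 2597265 + 48177162)) = 1/(206239 + (1/4)*(-1/99)*(-1/394)*(-1/251)*45578625) = 1/(206239 - 15192875/13054008) = 1/(2692230363037/13054008) = 13054008/2692230363037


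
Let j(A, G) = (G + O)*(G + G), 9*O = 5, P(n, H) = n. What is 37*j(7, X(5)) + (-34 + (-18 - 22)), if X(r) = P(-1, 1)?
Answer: -370/9 ≈ -41.111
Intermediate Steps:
X(r) = -1
O = 5/9 (O = (1/9)*5 = 5/9 ≈ 0.55556)
j(A, G) = 2*G*(5/9 + G) (j(A, G) = (G + 5/9)*(G + G) = (5/9 + G)*(2*G) = 2*G*(5/9 + G))
37*j(7, X(5)) + (-34 + (-18 - 22)) = 37*((2/9)*(-1)*(5 + 9*(-1))) + (-34 + (-18 - 22)) = 37*((2/9)*(-1)*(5 - 9)) + (-34 - 40) = 37*((2/9)*(-1)*(-4)) - 74 = 37*(8/9) - 74 = 296/9 - 74 = -370/9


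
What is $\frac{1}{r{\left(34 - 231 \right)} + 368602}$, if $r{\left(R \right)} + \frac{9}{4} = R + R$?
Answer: $\frac{4}{1472823} \approx 2.7159 \cdot 10^{-6}$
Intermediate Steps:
$r{\left(R \right)} = - \frac{9}{4} + 2 R$ ($r{\left(R \right)} = - \frac{9}{4} + \left(R + R\right) = - \frac{9}{4} + 2 R$)
$\frac{1}{r{\left(34 - 231 \right)} + 368602} = \frac{1}{\left(- \frac{9}{4} + 2 \left(34 - 231\right)\right) + 368602} = \frac{1}{\left(- \frac{9}{4} + 2 \left(-197\right)\right) + 368602} = \frac{1}{\left(- \frac{9}{4} - 394\right) + 368602} = \frac{1}{- \frac{1585}{4} + 368602} = \frac{1}{\frac{1472823}{4}} = \frac{4}{1472823}$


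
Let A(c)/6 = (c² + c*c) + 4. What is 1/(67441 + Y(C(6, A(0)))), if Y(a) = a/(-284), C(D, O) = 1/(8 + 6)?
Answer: 3976/268145415 ≈ 1.4828e-5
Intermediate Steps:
A(c) = 24 + 12*c² (A(c) = 6*((c² + c*c) + 4) = 6*((c² + c²) + 4) = 6*(2*c² + 4) = 6*(4 + 2*c²) = 24 + 12*c²)
C(D, O) = 1/14
Y(a) = -a/284 (Y(a) = a*(-1/284) = -a/284)
1/(67441 + Y(C(6, A(0)))) = 1/(67441 - 1/284*1/14) = 1/(67441 - 1/3976) = 1/(268145415/3976) = 3976/268145415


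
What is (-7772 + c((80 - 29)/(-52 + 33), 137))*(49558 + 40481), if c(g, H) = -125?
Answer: -711037983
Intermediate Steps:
(-7772 + c((80 - 29)/(-52 + 33), 137))*(49558 + 40481) = (-7772 - 125)*(49558 + 40481) = -7897*90039 = -711037983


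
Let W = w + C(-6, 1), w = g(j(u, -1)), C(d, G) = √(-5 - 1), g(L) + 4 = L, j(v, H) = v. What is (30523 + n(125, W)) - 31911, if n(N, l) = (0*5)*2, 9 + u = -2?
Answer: -1388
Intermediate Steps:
u = -11 (u = -9 - 2 = -11)
g(L) = -4 + L
C(d, G) = I*√6 (C(d, G) = √(-6) = I*√6)
w = -15 (w = -4 - 11 = -15)
W = -15 + I*√6 ≈ -15.0 + 2.4495*I
n(N, l) = 0 (n(N, l) = 0*2 = 0)
(30523 + n(125, W)) - 31911 = (30523 + 0) - 31911 = 30523 - 31911 = -1388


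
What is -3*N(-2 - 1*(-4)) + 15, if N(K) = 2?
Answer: 9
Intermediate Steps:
-3*N(-2 - 1*(-4)) + 15 = -3*2 + 15 = -6 + 15 = 9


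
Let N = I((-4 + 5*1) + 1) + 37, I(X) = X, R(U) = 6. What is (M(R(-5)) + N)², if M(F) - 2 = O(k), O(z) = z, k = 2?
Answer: 1849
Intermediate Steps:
M(F) = 4 (M(F) = 2 + 2 = 4)
N = 39 (N = ((-4 + 5*1) + 1) + 37 = ((-4 + 5) + 1) + 37 = (1 + 1) + 37 = 2 + 37 = 39)
(M(R(-5)) + N)² = (4 + 39)² = 43² = 1849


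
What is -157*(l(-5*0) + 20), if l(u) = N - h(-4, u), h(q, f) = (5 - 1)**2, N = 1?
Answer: -785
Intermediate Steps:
h(q, f) = 16 (h(q, f) = 4**2 = 16)
l(u) = -15 (l(u) = 1 - 1*16 = 1 - 16 = -15)
-157*(l(-5*0) + 20) = -157*(-15 + 20) = -157*5 = -785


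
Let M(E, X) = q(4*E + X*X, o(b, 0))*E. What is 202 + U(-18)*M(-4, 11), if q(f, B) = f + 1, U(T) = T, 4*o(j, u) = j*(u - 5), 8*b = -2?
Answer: 7834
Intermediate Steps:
b = -¼ (b = (⅛)*(-2) = -¼ ≈ -0.25000)
o(j, u) = j*(-5 + u)/4 (o(j, u) = (j*(u - 5))/4 = (j*(-5 + u))/4 = j*(-5 + u)/4)
q(f, B) = 1 + f
M(E, X) = E*(1 + X² + 4*E) (M(E, X) = (1 + (4*E + X*X))*E = (1 + (4*E + X²))*E = (1 + (X² + 4*E))*E = (1 + X² + 4*E)*E = E*(1 + X² + 4*E))
202 + U(-18)*M(-4, 11) = 202 - (-72)*(1 + 11² + 4*(-4)) = 202 - (-72)*(1 + 121 - 16) = 202 - (-72)*106 = 202 - 18*(-424) = 202 + 7632 = 7834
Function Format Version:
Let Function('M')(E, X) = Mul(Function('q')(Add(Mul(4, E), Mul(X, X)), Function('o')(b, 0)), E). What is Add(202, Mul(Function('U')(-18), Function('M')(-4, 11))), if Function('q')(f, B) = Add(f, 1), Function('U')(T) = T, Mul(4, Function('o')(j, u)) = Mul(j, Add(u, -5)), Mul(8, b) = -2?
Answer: 7834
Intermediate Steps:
b = Rational(-1, 4) (b = Mul(Rational(1, 8), -2) = Rational(-1, 4) ≈ -0.25000)
Function('o')(j, u) = Mul(Rational(1, 4), j, Add(-5, u)) (Function('o')(j, u) = Mul(Rational(1, 4), Mul(j, Add(u, -5))) = Mul(Rational(1, 4), Mul(j, Add(-5, u))) = Mul(Rational(1, 4), j, Add(-5, u)))
Function('q')(f, B) = Add(1, f)
Function('M')(E, X) = Mul(E, Add(1, Pow(X, 2), Mul(4, E))) (Function('M')(E, X) = Mul(Add(1, Add(Mul(4, E), Mul(X, X))), E) = Mul(Add(1, Add(Mul(4, E), Pow(X, 2))), E) = Mul(Add(1, Add(Pow(X, 2), Mul(4, E))), E) = Mul(Add(1, Pow(X, 2), Mul(4, E)), E) = Mul(E, Add(1, Pow(X, 2), Mul(4, E))))
Add(202, Mul(Function('U')(-18), Function('M')(-4, 11))) = Add(202, Mul(-18, Mul(-4, Add(1, Pow(11, 2), Mul(4, -4))))) = Add(202, Mul(-18, Mul(-4, Add(1, 121, -16)))) = Add(202, Mul(-18, Mul(-4, 106))) = Add(202, Mul(-18, -424)) = Add(202, 7632) = 7834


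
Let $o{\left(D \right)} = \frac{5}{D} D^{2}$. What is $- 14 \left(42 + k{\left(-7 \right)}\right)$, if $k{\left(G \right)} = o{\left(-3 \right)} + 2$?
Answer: $-406$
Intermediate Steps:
$o{\left(D \right)} = 5 D$
$k{\left(G \right)} = -13$ ($k{\left(G \right)} = 5 \left(-3\right) + 2 = -15 + 2 = -13$)
$- 14 \left(42 + k{\left(-7 \right)}\right) = - 14 \left(42 - 13\right) = \left(-14\right) 29 = -406$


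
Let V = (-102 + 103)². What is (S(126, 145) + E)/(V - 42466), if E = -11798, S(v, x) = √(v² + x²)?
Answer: 11798/42465 - √36901/42465 ≈ 0.27330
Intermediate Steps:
V = 1 (V = 1² = 1)
(S(126, 145) + E)/(V - 42466) = (√(126² + 145²) - 11798)/(1 - 42466) = (√(15876 + 21025) - 11798)/(-42465) = (√36901 - 11798)*(-1/42465) = (-11798 + √36901)*(-1/42465) = 11798/42465 - √36901/42465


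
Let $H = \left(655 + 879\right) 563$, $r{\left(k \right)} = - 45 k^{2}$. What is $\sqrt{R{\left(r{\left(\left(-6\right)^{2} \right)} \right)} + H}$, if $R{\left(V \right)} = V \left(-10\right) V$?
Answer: $i \sqrt{34011360358} \approx 1.8442 \cdot 10^{5} i$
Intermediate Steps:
$R{\left(V \right)} = - 10 V^{2}$ ($R{\left(V \right)} = - 10 V V = - 10 V^{2}$)
$H = 863642$ ($H = 1534 \cdot 563 = 863642$)
$\sqrt{R{\left(r{\left(\left(-6\right)^{2} \right)} \right)} + H} = \sqrt{- 10 \left(- 45 \left(\left(-6\right)^{2}\right)^{2}\right)^{2} + 863642} = \sqrt{- 10 \left(- 45 \cdot 36^{2}\right)^{2} + 863642} = \sqrt{- 10 \left(\left(-45\right) 1296\right)^{2} + 863642} = \sqrt{- 10 \left(-58320\right)^{2} + 863642} = \sqrt{\left(-10\right) 3401222400 + 863642} = \sqrt{-34012224000 + 863642} = \sqrt{-34011360358} = i \sqrt{34011360358}$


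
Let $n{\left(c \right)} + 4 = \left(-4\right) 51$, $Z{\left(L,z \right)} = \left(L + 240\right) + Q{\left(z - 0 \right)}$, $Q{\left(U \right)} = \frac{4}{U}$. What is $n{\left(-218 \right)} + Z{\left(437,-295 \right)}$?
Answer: $\frac{138351}{295} \approx 468.99$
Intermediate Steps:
$Z{\left(L,z \right)} = 240 + L + \frac{4}{z}$ ($Z{\left(L,z \right)} = \left(L + 240\right) + \frac{4}{z - 0} = \left(240 + L\right) + \frac{4}{z + 0} = \left(240 + L\right) + \frac{4}{z} = 240 + L + \frac{4}{z}$)
$n{\left(c \right)} = -208$ ($n{\left(c \right)} = -4 - 204 = -208$)
$n{\left(-218 \right)} + Z{\left(437,-295 \right)} = -208 + \left(240 + 437 + \frac{4}{-295}\right) = -208 + \left(240 + 437 + 4 \left(- \frac{1}{295}\right)\right) = -208 + \left(240 + 437 - \frac{4}{295}\right) = -208 + \frac{199711}{295} = \frac{138351}{295}$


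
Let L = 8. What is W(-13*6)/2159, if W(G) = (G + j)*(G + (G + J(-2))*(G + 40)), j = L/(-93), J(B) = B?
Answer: -21510044/200787 ≈ -107.13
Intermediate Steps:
j = -8/93 (j = 8/(-93) = 8*(-1/93) = -8/93 ≈ -0.086022)
W(G) = (-8/93 + G)*(G + (-2 + G)*(40 + G)) (W(G) = (G - 8/93)*(G + (G - 2)*(G + 40)) = (-8/93 + G)*(G + (-2 + G)*(40 + G)))
W(-13*6)/2159 = (640/93 + (-13*6)³ - (-33592)*6/31 + 3619*(-13*6)²/93)/2159 = (640/93 + (-78)³ - 2584/31*(-78) + (3619/93)*(-78)²)*(1/2159) = (640/93 - 474552 + 201552/31 + (3619/93)*6084)*(1/2159) = (640/93 - 474552 + 201552/31 + 7339332/31)*(1/2159) = -21510044/93*1/2159 = -21510044/200787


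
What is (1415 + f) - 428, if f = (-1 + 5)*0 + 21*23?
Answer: 1470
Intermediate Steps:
f = 483 (f = 4*0 + 483 = 0 + 483 = 483)
(1415 + f) - 428 = (1415 + 483) - 428 = 1898 - 428 = 1470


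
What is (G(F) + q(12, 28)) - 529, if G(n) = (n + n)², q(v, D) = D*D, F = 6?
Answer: 399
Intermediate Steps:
q(v, D) = D²
G(n) = 4*n² (G(n) = (2*n)² = 4*n²)
(G(F) + q(12, 28)) - 529 = (4*6² + 28²) - 529 = (4*36 + 784) - 529 = (144 + 784) - 529 = 928 - 529 = 399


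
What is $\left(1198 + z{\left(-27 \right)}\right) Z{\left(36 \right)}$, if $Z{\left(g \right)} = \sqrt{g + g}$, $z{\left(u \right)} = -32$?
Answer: $6996 \sqrt{2} \approx 9893.8$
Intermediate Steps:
$Z{\left(g \right)} = \sqrt{2} \sqrt{g}$ ($Z{\left(g \right)} = \sqrt{2 g} = \sqrt{2} \sqrt{g}$)
$\left(1198 + z{\left(-27 \right)}\right) Z{\left(36 \right)} = \left(1198 - 32\right) \sqrt{2} \sqrt{36} = 1166 \sqrt{2} \cdot 6 = 1166 \cdot 6 \sqrt{2} = 6996 \sqrt{2}$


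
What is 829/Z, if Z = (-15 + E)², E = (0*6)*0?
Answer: 829/225 ≈ 3.6844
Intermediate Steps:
E = 0 (E = 0*0 = 0)
Z = 225 (Z = (-15 + 0)² = (-15)² = 225)
829/Z = 829/225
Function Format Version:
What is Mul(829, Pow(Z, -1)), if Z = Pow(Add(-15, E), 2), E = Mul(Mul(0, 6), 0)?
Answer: Rational(829, 225) ≈ 3.6844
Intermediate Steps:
E = 0 (E = Mul(0, 0) = 0)
Z = 225 (Z = Pow(Add(-15, 0), 2) = Pow(-15, 2) = 225)
Mul(829, Pow(Z, -1)) = Mul(829, Pow(225, -1)) = Mul(829, Rational(1, 225)) = Rational(829, 225)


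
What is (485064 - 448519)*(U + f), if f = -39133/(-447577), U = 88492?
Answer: 1447438656156265/447577 ≈ 3.2339e+9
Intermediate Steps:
f = 39133/447577 (f = -39133*(-1/447577) = 39133/447577 ≈ 0.087433)
(485064 - 448519)*(U + f) = (485064 - 448519)*(88492 + 39133/447577) = 36545*(39607023017/447577) = 1447438656156265/447577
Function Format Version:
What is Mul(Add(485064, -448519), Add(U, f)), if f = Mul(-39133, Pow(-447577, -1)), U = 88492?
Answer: Rational(1447438656156265, 447577) ≈ 3.2339e+9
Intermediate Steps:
f = Rational(39133, 447577) (f = Mul(-39133, Rational(-1, 447577)) = Rational(39133, 447577) ≈ 0.087433)
Mul(Add(485064, -448519), Add(U, f)) = Mul(Add(485064, -448519), Add(88492, Rational(39133, 447577))) = Mul(36545, Rational(39607023017, 447577)) = Rational(1447438656156265, 447577)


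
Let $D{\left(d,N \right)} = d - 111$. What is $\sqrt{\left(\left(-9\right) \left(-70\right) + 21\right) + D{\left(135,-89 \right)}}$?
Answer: $15 \sqrt{3} \approx 25.981$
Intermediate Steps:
$D{\left(d,N \right)} = -111 + d$ ($D{\left(d,N \right)} = d - 111 = -111 + d$)
$\sqrt{\left(\left(-9\right) \left(-70\right) + 21\right) + D{\left(135,-89 \right)}} = \sqrt{\left(\left(-9\right) \left(-70\right) + 21\right) + \left(-111 + 135\right)} = \sqrt{\left(630 + 21\right) + 24} = \sqrt{651 + 24} = \sqrt{675} = 15 \sqrt{3}$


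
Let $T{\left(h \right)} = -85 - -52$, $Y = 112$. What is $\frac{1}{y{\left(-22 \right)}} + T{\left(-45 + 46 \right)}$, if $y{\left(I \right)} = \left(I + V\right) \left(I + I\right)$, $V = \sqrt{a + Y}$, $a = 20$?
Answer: $- \frac{23231}{704} + \frac{\sqrt{33}}{7744} \approx -32.998$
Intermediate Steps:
$V = 2 \sqrt{33}$ ($V = \sqrt{20 + 112} = \sqrt{132} = 2 \sqrt{33} \approx 11.489$)
$y{\left(I \right)} = 2 I \left(I + 2 \sqrt{33}\right)$ ($y{\left(I \right)} = \left(I + 2 \sqrt{33}\right) \left(I + I\right) = \left(I + 2 \sqrt{33}\right) 2 I = 2 I \left(I + 2 \sqrt{33}\right)$)
$T{\left(h \right)} = -33$ ($T{\left(h \right)} = -85 + 52 = -33$)
$\frac{1}{y{\left(-22 \right)}} + T{\left(-45 + 46 \right)} = \frac{1}{2 \left(-22\right) \left(-22 + 2 \sqrt{33}\right)} - 33 = \frac{1}{968 - 88 \sqrt{33}} - 33 = -33 + \frac{1}{968 - 88 \sqrt{33}}$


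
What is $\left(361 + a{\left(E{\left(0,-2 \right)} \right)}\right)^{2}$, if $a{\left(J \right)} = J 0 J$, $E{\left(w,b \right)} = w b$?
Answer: $130321$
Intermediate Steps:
$E{\left(w,b \right)} = b w$
$a{\left(J \right)} = 0$ ($a{\left(J \right)} = 0 J = 0$)
$\left(361 + a{\left(E{\left(0,-2 \right)} \right)}\right)^{2} = \left(361 + 0\right)^{2} = 361^{2} = 130321$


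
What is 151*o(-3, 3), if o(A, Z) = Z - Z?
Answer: 0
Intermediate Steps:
o(A, Z) = 0
151*o(-3, 3) = 151*0 = 0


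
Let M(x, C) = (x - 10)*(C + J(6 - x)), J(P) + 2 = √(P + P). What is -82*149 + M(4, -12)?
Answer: -12146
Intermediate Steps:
J(P) = -2 + √2*√P (J(P) = -2 + √(P + P) = -2 + √(2*P) = -2 + √2*√P)
M(x, C) = (-10 + x)*(-2 + C + √2*√(6 - x)) (M(x, C) = (x - 10)*(C + (-2 + √2*√(6 - x))) = (-10 + x)*(-2 + C + √2*√(6 - x)))
-82*149 + M(4, -12) = -82*149 + (20 - 10*(-12) - 10*√(12 - 2*4) - 12*4 + 4*(-2 + √(12 - 2*4))) = -12218 + (20 + 120 - 10*√(12 - 8) - 48 + 4*(-2 + √(12 - 8))) = -12218 + (20 + 120 - 10*√4 - 48 + 4*(-2 + √4)) = -12218 + (20 + 120 - 10*2 - 48 + 4*(-2 + 2)) = -12218 + (20 + 120 - 20 - 48 + 4*0) = -12218 + (20 + 120 - 20 - 48 + 0) = -12218 + 72 = -12146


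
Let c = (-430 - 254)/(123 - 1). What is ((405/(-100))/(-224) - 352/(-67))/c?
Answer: -96525607/102654720 ≈ -0.94029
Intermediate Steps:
c = -342/61 (c = -684/122 = -684*1/122 = -342/61 ≈ -5.6066)
((405/(-100))/(-224) - 352/(-67))/c = ((405/(-100))/(-224) - 352/(-67))/(-342/61) = ((405*(-1/100))*(-1/224) - 352*(-1/67))*(-61/342) = (-81/20*(-1/224) + 352/67)*(-61/342) = (81/4480 + 352/67)*(-61/342) = (1582387/300160)*(-61/342) = -96525607/102654720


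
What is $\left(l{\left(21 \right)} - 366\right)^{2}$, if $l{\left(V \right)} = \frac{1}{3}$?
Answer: $\frac{1203409}{9} \approx 1.3371 \cdot 10^{5}$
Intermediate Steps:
$l{\left(V \right)} = \frac{1}{3}$
$\left(l{\left(21 \right)} - 366\right)^{2} = \left(\frac{1}{3} - 366\right)^{2} = \left(- \frac{1097}{3}\right)^{2} = \frac{1203409}{9}$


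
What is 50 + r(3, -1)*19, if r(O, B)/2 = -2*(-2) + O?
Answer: 316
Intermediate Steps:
r(O, B) = 8 + 2*O (r(O, B) = 2*(-2*(-2) + O) = 2*(4 + O) = 8 + 2*O)
50 + r(3, -1)*19 = 50 + (8 + 2*3)*19 = 50 + (8 + 6)*19 = 50 + 14*19 = 50 + 266 = 316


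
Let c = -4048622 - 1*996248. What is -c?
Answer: 5044870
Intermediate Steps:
c = -5044870 (c = -4048622 - 996248 = -5044870)
-c = -1*(-5044870) = 5044870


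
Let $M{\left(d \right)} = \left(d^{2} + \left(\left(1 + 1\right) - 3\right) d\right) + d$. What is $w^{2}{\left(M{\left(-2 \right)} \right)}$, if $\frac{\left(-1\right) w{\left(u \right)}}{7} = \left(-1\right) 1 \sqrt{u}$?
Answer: $196$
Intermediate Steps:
$M{\left(d \right)} = d^{2}$ ($M{\left(d \right)} = \left(d^{2} + \left(2 - 3\right) d\right) + d = \left(d^{2} - d\right) + d = d^{2}$)
$w{\left(u \right)} = 7 \sqrt{u}$ ($w{\left(u \right)} = - 7 \left(-1\right) 1 \sqrt{u} = - 7 \left(- \sqrt{u}\right) = 7 \sqrt{u}$)
$w^{2}{\left(M{\left(-2 \right)} \right)} = \left(7 \sqrt{\left(-2\right)^{2}}\right)^{2} = \left(7 \sqrt{4}\right)^{2} = \left(7 \cdot 2\right)^{2} = 14^{2} = 196$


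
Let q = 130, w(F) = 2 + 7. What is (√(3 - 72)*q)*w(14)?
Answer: 1170*I*√69 ≈ 9718.8*I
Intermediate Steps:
w(F) = 9
(√(3 - 72)*q)*w(14) = (√(3 - 72)*130)*9 = (√(-69)*130)*9 = ((I*√69)*130)*9 = (130*I*√69)*9 = 1170*I*√69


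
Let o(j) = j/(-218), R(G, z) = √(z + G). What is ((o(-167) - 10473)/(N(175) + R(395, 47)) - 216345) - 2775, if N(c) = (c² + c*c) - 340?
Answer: -88610666913035525/404393014722 + 2282947*√442/808786029444 ≈ -2.1912e+5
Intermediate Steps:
R(G, z) = √(G + z)
o(j) = -j/218 (o(j) = j*(-1/218) = -j/218)
N(c) = -340 + 2*c² (N(c) = (c² + c²) - 340 = 2*c² - 340 = -340 + 2*c²)
((o(-167) - 10473)/(N(175) + R(395, 47)) - 216345) - 2775 = ((-1/218*(-167) - 10473)/((-340 + 2*175²) + √(395 + 47)) - 216345) - 2775 = ((167/218 - 10473)/((-340 + 2*30625) + √442) - 216345) - 2775 = (-2282947/(218*((-340 + 61250) + √442)) - 216345) - 2775 = (-2282947/(218*(60910 + √442)) - 216345) - 2775 = (-216345 - 2282947/(218*(60910 + √442))) - 2775 = -219120 - 2282947/(218*(60910 + √442))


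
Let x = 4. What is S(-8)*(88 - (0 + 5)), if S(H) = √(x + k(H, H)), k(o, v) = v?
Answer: 166*I ≈ 166.0*I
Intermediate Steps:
S(H) = √(4 + H)
S(-8)*(88 - (0 + 5)) = √(4 - 8)*(88 - (0 + 5)) = √(-4)*(88 - 1*5) = (2*I)*(88 - 5) = (2*I)*83 = 166*I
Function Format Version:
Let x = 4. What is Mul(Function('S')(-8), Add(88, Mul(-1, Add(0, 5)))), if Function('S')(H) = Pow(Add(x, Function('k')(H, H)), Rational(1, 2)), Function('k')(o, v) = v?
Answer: Mul(166, I) ≈ Mul(166.00, I)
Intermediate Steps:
Function('S')(H) = Pow(Add(4, H), Rational(1, 2))
Mul(Function('S')(-8), Add(88, Mul(-1, Add(0, 5)))) = Mul(Pow(Add(4, -8), Rational(1, 2)), Add(88, Mul(-1, Add(0, 5)))) = Mul(Pow(-4, Rational(1, 2)), Add(88, Mul(-1, 5))) = Mul(Mul(2, I), Add(88, -5)) = Mul(Mul(2, I), 83) = Mul(166, I)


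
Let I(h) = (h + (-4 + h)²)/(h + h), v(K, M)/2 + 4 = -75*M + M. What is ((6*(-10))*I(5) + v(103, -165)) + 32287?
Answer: 56663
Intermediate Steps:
v(K, M) = -8 - 148*M (v(K, M) = -8 + 2*(-75*M + M) = -8 + 2*(-74*M) = -8 - 148*M)
I(h) = (h + (-4 + h)²)/(2*h) (I(h) = (h + (-4 + h)²)/((2*h)) = (h + (-4 + h)²)*(1/(2*h)) = (h + (-4 + h)²)/(2*h))
((6*(-10))*I(5) + v(103, -165)) + 32287 = ((6*(-10))*((½)*(5 + (-4 + 5)²)/5) + (-8 - 148*(-165))) + 32287 = (-30*(5 + 1²)/5 + (-8 + 24420)) + 32287 = (-30*(5 + 1)/5 + 24412) + 32287 = (-30*6/5 + 24412) + 32287 = (-60*⅗ + 24412) + 32287 = (-36 + 24412) + 32287 = 24376 + 32287 = 56663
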